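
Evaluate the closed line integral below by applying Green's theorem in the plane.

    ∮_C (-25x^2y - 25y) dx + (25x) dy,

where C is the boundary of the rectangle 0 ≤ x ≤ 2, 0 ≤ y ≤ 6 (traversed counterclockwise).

Green's theorem converts the closed line integral into a double integral over the enclosed region D:

    ∮_C P dx + Q dy = ∬_D (∂Q/∂x - ∂P/∂y) dA.

Here P = -25x^2y - 25y, Q = 25x, so

    ∂Q/∂x = 25,    ∂P/∂y = -25x^2 - 25,
    ∂Q/∂x - ∂P/∂y = 25x^2 + 50.

D is the region 0 ≤ x ≤ 2, 0 ≤ y ≤ 6. Evaluating the double integral:

    ∬_D (25x^2 + 50) dA = ∫_0^{2} ∫_0^{6} (25x^2 + 50) dy dx.

Inner (y from 0 to 6): 150x^2 + 300.
Outer (x from 0 to 2): 1000.

Therefore ∮_C P dx + Q dy = 1000.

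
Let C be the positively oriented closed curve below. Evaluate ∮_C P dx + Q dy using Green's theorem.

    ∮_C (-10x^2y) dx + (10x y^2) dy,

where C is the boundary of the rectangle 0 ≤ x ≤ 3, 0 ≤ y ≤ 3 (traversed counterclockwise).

Green's theorem converts the closed line integral into a double integral over the enclosed region D:

    ∮_C P dx + Q dy = ∬_D (∂Q/∂x - ∂P/∂y) dA.

Here P = -10x^2y, Q = 10x y^2, so

    ∂Q/∂x = 10y^2,    ∂P/∂y = -10x^2,
    ∂Q/∂x - ∂P/∂y = 10x^2 + 10y^2.

D is the region 0 ≤ x ≤ 3, 0 ≤ y ≤ 3. Evaluating the double integral:

    ∬_D (10x^2 + 10y^2) dA = ∫_0^{3} ∫_0^{3} (10x^2 + 10y^2) dy dx.

Inner (y from 0 to 3): 30x^2 + 90.
Outer (x from 0 to 3): 540.

Therefore ∮_C P dx + Q dy = 540.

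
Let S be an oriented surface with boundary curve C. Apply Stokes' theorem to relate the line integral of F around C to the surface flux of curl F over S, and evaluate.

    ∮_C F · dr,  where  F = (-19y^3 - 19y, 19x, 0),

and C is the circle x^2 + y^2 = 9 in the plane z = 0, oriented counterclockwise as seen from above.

Let S be the flat disk x^2 + y^2 ≤ 9 in the plane z = 0, with upward unit normal n̂ = ẑ. By Stokes' theorem,

    ∮_C F · dr = ∬_S (∇ × F) · n̂ dS = ∬_D (curl F)_z dA,

where D is the disk x^2 + y^2 ≤ 9.

Compute the curl of F = (-19y^3 - 19y, 19x, 0):
    (∇ × F)_x = ∂F_z/∂y - ∂F_y/∂z = 0,
    (∇ × F)_y = ∂F_x/∂z - ∂F_z/∂x = 0,
    (∇ × F)_z = ∂F_y/∂x - ∂F_x/∂y = 57y^2 + 38.

On z = 0, (curl F)_z = 57y^2 + 38.

Convert to polar (x = r cos θ, y = r sin θ, dA = r dr dθ); the integrand becomes 57r^2sin(θ)^2 + 38, so

    ∬_D (curl F)_z dA = ∫_0^{2π} ∫_0^{3} (57r^2sin(θ)^2 + 38) · r dr dθ.

Inner (r from 0 to 3): 4617sin(θ)^2/4 + 171.
Outer (θ from 0 to 2π): 5985π/4.

Therefore ∮_C F · dr = 5985π/4.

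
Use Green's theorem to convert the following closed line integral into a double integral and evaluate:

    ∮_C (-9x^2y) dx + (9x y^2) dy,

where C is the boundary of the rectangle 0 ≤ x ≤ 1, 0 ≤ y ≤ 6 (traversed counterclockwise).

Green's theorem converts the closed line integral into a double integral over the enclosed region D:

    ∮_C P dx + Q dy = ∬_D (∂Q/∂x - ∂P/∂y) dA.

Here P = -9x^2y, Q = 9x y^2, so

    ∂Q/∂x = 9y^2,    ∂P/∂y = -9x^2,
    ∂Q/∂x - ∂P/∂y = 9x^2 + 9y^2.

D is the region 0 ≤ x ≤ 1, 0 ≤ y ≤ 6. Evaluating the double integral:

    ∬_D (9x^2 + 9y^2) dA = ∫_0^{1} ∫_0^{6} (9x^2 + 9y^2) dy dx.

Inner (y from 0 to 6): 54x^2 + 648.
Outer (x from 0 to 1): 666.

Therefore ∮_C P dx + Q dy = 666.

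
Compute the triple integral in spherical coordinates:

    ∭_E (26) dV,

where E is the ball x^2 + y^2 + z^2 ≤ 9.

In spherical coordinates, x = ρ sin(φ) cos(θ), y = ρ sin(φ) sin(θ), z = ρ cos(φ), and dV = ρ^2 sin(φ) dρ dφ dθ.

The integrand becomes 26, so

    ∭_E (26) dV = ∫_{0}^{2π} ∫_{0}^{π} ∫_{0}^{3} (26) · ρ^2 sin(φ) dρ dφ dθ.

Inner (ρ): 234sin(φ).
Middle (φ): 468.
Outer (θ): 936π.

Therefore the triple integral equals 936π.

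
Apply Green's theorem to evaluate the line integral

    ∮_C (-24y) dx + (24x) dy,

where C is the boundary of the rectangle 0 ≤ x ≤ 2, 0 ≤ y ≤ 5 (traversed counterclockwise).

Green's theorem converts the closed line integral into a double integral over the enclosed region D:

    ∮_C P dx + Q dy = ∬_D (∂Q/∂x - ∂P/∂y) dA.

Here P = -24y, Q = 24x, so

    ∂Q/∂x = 24,    ∂P/∂y = -24,
    ∂Q/∂x - ∂P/∂y = 48.

D is the region 0 ≤ x ≤ 2, 0 ≤ y ≤ 5. Evaluating the double integral:

    ∬_D (48) dA = ∫_0^{2} ∫_0^{5} (48) dy dx.

Inner (y from 0 to 5): 240.
Outer (x from 0 to 2): 480.

Therefore ∮_C P dx + Q dy = 480.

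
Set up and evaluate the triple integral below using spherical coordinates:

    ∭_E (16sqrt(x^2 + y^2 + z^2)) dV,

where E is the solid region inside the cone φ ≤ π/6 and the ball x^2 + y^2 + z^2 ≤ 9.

In spherical coordinates, x = ρ sin(φ) cos(θ), y = ρ sin(φ) sin(θ), z = ρ cos(φ), and dV = ρ^2 sin(φ) dρ dφ dθ.

The integrand becomes 16ρ, so

    ∭_E (16sqrt(x^2 + y^2 + z^2)) dV = ∫_{0}^{2π} ∫_{0}^{π/6} ∫_{0}^{3} (16ρ) · ρ^2 sin(φ) dρ dφ dθ.

Inner (ρ): 324sin(φ).
Middle (φ): 324 - 162sqrt(3).
Outer (θ): 324π (2 - sqrt(3)).

Therefore the triple integral equals 324π (2 - sqrt(3)).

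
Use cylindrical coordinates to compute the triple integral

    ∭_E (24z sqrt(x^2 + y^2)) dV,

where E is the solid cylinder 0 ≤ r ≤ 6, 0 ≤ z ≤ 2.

In cylindrical coordinates, x = r cos(θ), y = r sin(θ), z = z, and dV = r dr dθ dz.

The integrand becomes 24r z, so

    ∭_E (24z sqrt(x^2 + y^2)) dV = ∫_{0}^{2π} ∫_{0}^{6} ∫_{0}^{2} (24r z) · r dz dr dθ.

Inner (z): 48r^2.
Middle (r from 0 to 6): 3456.
Outer (θ): 6912π.

Therefore the triple integral equals 6912π.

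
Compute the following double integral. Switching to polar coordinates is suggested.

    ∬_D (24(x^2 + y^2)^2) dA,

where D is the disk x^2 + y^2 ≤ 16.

The region D is 0 ≤ r ≤ 4, 0 ≤ θ ≤ 2π in polar coordinates, where x = r cos(θ), y = r sin(θ), and dA = r dr dθ.

Under the substitution, the integrand becomes 24r^4, so

    ∬_D (24(x^2 + y^2)^2) dA = ∫_{0}^{2π} ∫_{0}^{4} (24r^4) · r dr dθ.

Inner integral (in r): ∫_{0}^{4} (24r^4) · r dr = 16384.

Outer integral (in θ): ∫_{0}^{2π} (16384) dθ = 32768π.

Therefore ∬_D (24(x^2 + y^2)^2) dA = 32768π.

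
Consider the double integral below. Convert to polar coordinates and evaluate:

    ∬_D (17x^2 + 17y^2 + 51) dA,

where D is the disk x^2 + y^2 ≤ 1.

The region D is 0 ≤ r ≤ 1, 0 ≤ θ ≤ 2π in polar coordinates, where x = r cos(θ), y = r sin(θ), and dA = r dr dθ.

Under the substitution, the integrand becomes 17r^2 + 51, so

    ∬_D (17x^2 + 17y^2 + 51) dA = ∫_{0}^{2π} ∫_{0}^{1} (17r^2 + 51) · r dr dθ.

Inner integral (in r): ∫_{0}^{1} (17r^2 + 51) · r dr = 119/4.

Outer integral (in θ): ∫_{0}^{2π} (119/4) dθ = 119π/2.

Therefore ∬_D (17x^2 + 17y^2 + 51) dA = 119π/2.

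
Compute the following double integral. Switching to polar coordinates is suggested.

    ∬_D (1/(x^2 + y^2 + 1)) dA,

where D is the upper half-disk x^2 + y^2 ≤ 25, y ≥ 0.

The region D is 0 ≤ r ≤ 5, 0 ≤ θ ≤ π in polar coordinates, where x = r cos(θ), y = r sin(θ), and dA = r dr dθ.

Under the substitution, the integrand becomes 1/(r^2 + 1), so

    ∬_D (1/(x^2 + y^2 + 1)) dA = ∫_{0}^{π} ∫_{0}^{5} (1/(r^2 + 1)) · r dr dθ.

Inner integral (in r): ∫_{0}^{5} (1/(r^2 + 1)) · r dr = log(26)/2.

Outer integral (in θ): ∫_{0}^{π} (log(26)/2) dθ = π log(26)/2.

Therefore ∬_D (1/(x^2 + y^2 + 1)) dA = π log(26)/2.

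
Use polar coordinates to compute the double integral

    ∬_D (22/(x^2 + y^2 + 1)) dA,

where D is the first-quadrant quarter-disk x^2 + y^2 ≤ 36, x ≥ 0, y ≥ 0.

The region D is 0 ≤ r ≤ 6, 0 ≤ θ ≤ π/2 in polar coordinates, where x = r cos(θ), y = r sin(θ), and dA = r dr dθ.

Under the substitution, the integrand becomes 22/(r^2 + 1), so

    ∬_D (22/(x^2 + y^2 + 1)) dA = ∫_{0}^{π/2} ∫_{0}^{6} (22/(r^2 + 1)) · r dr dθ.

Inner integral (in r): ∫_{0}^{6} (22/(r^2 + 1)) · r dr = log(177917621779460413).

Outer integral (in θ): ∫_{0}^{π/2} (log(177917621779460413)) dθ = log(177917621779460413^(π/2)).

Therefore ∬_D (22/(x^2 + y^2 + 1)) dA = log(177917621779460413^(π/2)).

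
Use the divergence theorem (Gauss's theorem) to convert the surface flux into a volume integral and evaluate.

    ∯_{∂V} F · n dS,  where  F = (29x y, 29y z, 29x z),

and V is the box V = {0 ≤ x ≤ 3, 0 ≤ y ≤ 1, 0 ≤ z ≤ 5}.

By the divergence theorem,

    ∯_{∂V} F · n dS = ∭_V (∇ · F) dV.

Compute the divergence:
    ∇ · F = ∂F_x/∂x + ∂F_y/∂y + ∂F_z/∂z = 29y + 29z + 29x = 29x + 29y + 29z.

V is a rectangular box, so dV = dx dy dz with 0 ≤ x ≤ 3, 0 ≤ y ≤ 1, 0 ≤ z ≤ 5.

Integrate (29x + 29y + 29z) over V as an iterated integral:

    ∭_V (∇·F) dV = ∫_0^{3} ∫_0^{1} ∫_0^{5} (29x + 29y + 29z) dz dy dx.

Inner (z from 0 to 5): 145x + 145y + 725/2.
Middle (y from 0 to 1): 145x + 435.
Outer (x from 0 to 3): 3915/2.

Therefore ∯_{∂V} F · n dS = 3915/2.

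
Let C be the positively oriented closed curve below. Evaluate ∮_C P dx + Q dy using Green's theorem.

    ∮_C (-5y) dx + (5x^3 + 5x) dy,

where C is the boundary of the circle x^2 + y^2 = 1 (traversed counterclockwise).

Green's theorem converts the closed line integral into a double integral over the enclosed region D:

    ∮_C P dx + Q dy = ∬_D (∂Q/∂x - ∂P/∂y) dA.

Here P = -5y, Q = 5x^3 + 5x, so

    ∂Q/∂x = 15x^2 + 5,    ∂P/∂y = -5,
    ∂Q/∂x - ∂P/∂y = 15x^2 + 10.

D is the region x^2 + y^2 ≤ 1. Evaluating the double integral:

In polar coordinates (x = r cos θ, y = r sin θ, dA = r dr dθ) the integrand becomes 15r^2cos(θ)^2 + 10, so

    ∬_D (15x^2 + 10) dA = ∫_0^{2π} ∫_0^{1} (15r^2cos(θ)^2 + 10) · r dr dθ.

Inner (r from 0 to 1): 15cos(θ)^2/4 + 5.
Outer (θ from 0 to 2π): 55π/4.

Therefore ∮_C P dx + Q dy = 55π/4.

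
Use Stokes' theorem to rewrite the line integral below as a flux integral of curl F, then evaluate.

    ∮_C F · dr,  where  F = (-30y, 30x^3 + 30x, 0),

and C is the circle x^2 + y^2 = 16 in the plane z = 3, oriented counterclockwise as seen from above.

Let S be the flat disk x^2 + y^2 ≤ 16 in the plane z = 3, with upward unit normal n̂ = ẑ. By Stokes' theorem,

    ∮_C F · dr = ∬_S (∇ × F) · n̂ dS = ∬_D (curl F)_z dA,

where D is the disk x^2 + y^2 ≤ 16.

Compute the curl of F = (-30y, 30x^3 + 30x, 0):
    (∇ × F)_x = ∂F_z/∂y - ∂F_y/∂z = 0,
    (∇ × F)_y = ∂F_x/∂z - ∂F_z/∂x = 0,
    (∇ × F)_z = ∂F_y/∂x - ∂F_x/∂y = 90x^2 + 60.

On z = 3, (curl F)_z = 90x^2 + 60.

Convert to polar (x = r cos θ, y = r sin θ, dA = r dr dθ); the integrand becomes 90r^2cos(θ)^2 + 60, so

    ∬_D (curl F)_z dA = ∫_0^{2π} ∫_0^{4} (90r^2cos(θ)^2 + 60) · r dr dθ.

Inner (r from 0 to 4): 5760cos(θ)^2 + 480.
Outer (θ from 0 to 2π): 6720π.

Therefore ∮_C F · dr = 6720π.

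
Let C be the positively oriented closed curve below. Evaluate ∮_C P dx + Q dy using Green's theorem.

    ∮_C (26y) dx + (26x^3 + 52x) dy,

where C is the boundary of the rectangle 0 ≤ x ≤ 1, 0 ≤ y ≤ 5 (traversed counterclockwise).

Green's theorem converts the closed line integral into a double integral over the enclosed region D:

    ∮_C P dx + Q dy = ∬_D (∂Q/∂x - ∂P/∂y) dA.

Here P = 26y, Q = 26x^3 + 52x, so

    ∂Q/∂x = 78x^2 + 52,    ∂P/∂y = 26,
    ∂Q/∂x - ∂P/∂y = 78x^2 + 26.

D is the region 0 ≤ x ≤ 1, 0 ≤ y ≤ 5. Evaluating the double integral:

    ∬_D (78x^2 + 26) dA = ∫_0^{1} ∫_0^{5} (78x^2 + 26) dy dx.

Inner (y from 0 to 5): 390x^2 + 130.
Outer (x from 0 to 1): 260.

Therefore ∮_C P dx + Q dy = 260.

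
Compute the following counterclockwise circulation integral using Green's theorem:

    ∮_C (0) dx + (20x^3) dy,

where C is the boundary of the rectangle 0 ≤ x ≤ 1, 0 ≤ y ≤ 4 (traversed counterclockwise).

Green's theorem converts the closed line integral into a double integral over the enclosed region D:

    ∮_C P dx + Q dy = ∬_D (∂Q/∂x - ∂P/∂y) dA.

Here P = 0, Q = 20x^3, so

    ∂Q/∂x = 60x^2,    ∂P/∂y = 0,
    ∂Q/∂x - ∂P/∂y = 60x^2.

D is the region 0 ≤ x ≤ 1, 0 ≤ y ≤ 4. Evaluating the double integral:

    ∬_D (60x^2) dA = ∫_0^{1} ∫_0^{4} (60x^2) dy dx.

Inner (y from 0 to 4): 240x^2.
Outer (x from 0 to 1): 80.

Therefore ∮_C P dx + Q dy = 80.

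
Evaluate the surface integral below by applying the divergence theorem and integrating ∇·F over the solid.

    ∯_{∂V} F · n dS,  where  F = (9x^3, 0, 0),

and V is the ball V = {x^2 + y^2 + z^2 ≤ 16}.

By the divergence theorem,

    ∯_{∂V} F · n dS = ∭_V (∇ · F) dV.

Compute the divergence:
    ∇ · F = ∂F_x/∂x + ∂F_y/∂y + ∂F_z/∂z = 27x^2 + 0 + 0 = 27x^2.

In spherical coordinates, x = ρ sin(φ) cos(θ), y = ρ sin(φ) sin(θ), z = ρ cos(φ), dV = ρ^2 sin(φ) dρ dφ dθ, with 0 ≤ ρ ≤ 4, 0 ≤ φ ≤ π, 0 ≤ θ ≤ 2π.

The integrand, after substitution and multiplying by the volume element, becomes (27ρ^2sin(φ)^2cos(θ)^2) · ρ^2 sin(φ), so

    ∭_V (∇·F) dV = ∫_0^{2π} ∫_0^{π} ∫_0^{4} (27ρ^2sin(φ)^2cos(θ)^2) · ρ^2 sin(φ) dρ dφ dθ.

Inner (ρ from 0 to 4): 27648sin(φ)^3cos(θ)^2/5.
Middle (φ from 0 to π): 36864cos(θ)^2/5.
Outer (θ from 0 to 2π): 36864π/5.

Therefore ∯_{∂V} F · n dS = 36864π/5.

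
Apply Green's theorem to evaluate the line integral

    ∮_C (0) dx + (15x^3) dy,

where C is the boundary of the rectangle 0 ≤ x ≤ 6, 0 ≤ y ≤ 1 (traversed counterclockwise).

Green's theorem converts the closed line integral into a double integral over the enclosed region D:

    ∮_C P dx + Q dy = ∬_D (∂Q/∂x - ∂P/∂y) dA.

Here P = 0, Q = 15x^3, so

    ∂Q/∂x = 45x^2,    ∂P/∂y = 0,
    ∂Q/∂x - ∂P/∂y = 45x^2.

D is the region 0 ≤ x ≤ 6, 0 ≤ y ≤ 1. Evaluating the double integral:

    ∬_D (45x^2) dA = ∫_0^{6} ∫_0^{1} (45x^2) dy dx.

Inner (y from 0 to 1): 45x^2.
Outer (x from 0 to 6): 3240.

Therefore ∮_C P dx + Q dy = 3240.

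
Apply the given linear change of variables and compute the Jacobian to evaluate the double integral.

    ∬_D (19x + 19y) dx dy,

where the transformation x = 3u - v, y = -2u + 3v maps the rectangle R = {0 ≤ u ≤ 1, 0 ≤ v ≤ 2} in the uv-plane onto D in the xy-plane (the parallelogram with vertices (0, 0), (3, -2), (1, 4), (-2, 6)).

Compute the Jacobian determinant of (x, y) with respect to (u, v):

    ∂(x,y)/∂(u,v) = | 3  -1 | = (3)(3) - (-1)(-2) = 7.
                   | -2  3 |

Its absolute value is |J| = 7 (the area scaling factor).

Substituting x = 3u - v, y = -2u + 3v into the integrand,

    19x + 19y → 19u + 38v,

so the integral becomes

    ∬_R (19u + 38v) · |J| du dv = ∫_0^1 ∫_0^2 (133u + 266v) dv du.

Inner (v): 266u + 532.
Outer (u): 665.

Therefore ∬_D (19x + 19y) dx dy = 665.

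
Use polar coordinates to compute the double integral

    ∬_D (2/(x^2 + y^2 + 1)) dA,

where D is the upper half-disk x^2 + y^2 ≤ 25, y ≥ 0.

The region D is 0 ≤ r ≤ 5, 0 ≤ θ ≤ π in polar coordinates, where x = r cos(θ), y = r sin(θ), and dA = r dr dθ.

Under the substitution, the integrand becomes 2/(r^2 + 1), so

    ∬_D (2/(x^2 + y^2 + 1)) dA = ∫_{0}^{π} ∫_{0}^{5} (2/(r^2 + 1)) · r dr dθ.

Inner integral (in r): ∫_{0}^{5} (2/(r^2 + 1)) · r dr = log(26).

Outer integral (in θ): ∫_{0}^{π} (log(26)) dθ = π log(26).

Therefore ∬_D (2/(x^2 + y^2 + 1)) dA = π log(26).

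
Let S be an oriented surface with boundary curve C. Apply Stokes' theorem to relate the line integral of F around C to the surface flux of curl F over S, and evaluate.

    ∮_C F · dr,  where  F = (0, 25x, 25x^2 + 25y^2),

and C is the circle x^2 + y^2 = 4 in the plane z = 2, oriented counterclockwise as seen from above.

Let S be the flat disk x^2 + y^2 ≤ 4 in the plane z = 2, with upward unit normal n̂ = ẑ. By Stokes' theorem,

    ∮_C F · dr = ∬_S (∇ × F) · n̂ dS = ∬_D (curl F)_z dA,

where D is the disk x^2 + y^2 ≤ 4.

Compute the curl of F = (0, 25x, 25x^2 + 25y^2):
    (∇ × F)_x = ∂F_z/∂y - ∂F_y/∂z = 50y,
    (∇ × F)_y = ∂F_x/∂z - ∂F_z/∂x = -50x,
    (∇ × F)_z = ∂F_y/∂x - ∂F_x/∂y = 25.

On z = 2, (curl F)_z = 25.

Convert to polar (x = r cos θ, y = r sin θ, dA = r dr dθ); the integrand becomes 25, so

    ∬_D (curl F)_z dA = ∫_0^{2π} ∫_0^{2} (25) · r dr dθ.

Inner (r from 0 to 2): 50.
Outer (θ from 0 to 2π): 100π.

Therefore ∮_C F · dr = 100π.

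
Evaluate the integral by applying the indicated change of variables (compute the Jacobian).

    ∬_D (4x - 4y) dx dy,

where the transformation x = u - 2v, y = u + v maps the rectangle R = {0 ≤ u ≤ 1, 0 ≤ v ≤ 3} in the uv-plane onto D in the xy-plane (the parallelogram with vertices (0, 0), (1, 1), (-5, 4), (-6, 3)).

Compute the Jacobian determinant of (x, y) with respect to (u, v):

    ∂(x,y)/∂(u,v) = | 1  -2 | = (1)(1) - (-2)(1) = 3.
                   | 1  1 |

Its absolute value is |J| = 3 (the area scaling factor).

Substituting x = u - 2v, y = u + v into the integrand,

    4x - 4y → -12v,

so the integral becomes

    ∬_R (-12v) · |J| du dv = ∫_0^1 ∫_0^3 (-36v) dv du.

Inner (v): -162.
Outer (u): -162.

Therefore ∬_D (4x - 4y) dx dy = -162.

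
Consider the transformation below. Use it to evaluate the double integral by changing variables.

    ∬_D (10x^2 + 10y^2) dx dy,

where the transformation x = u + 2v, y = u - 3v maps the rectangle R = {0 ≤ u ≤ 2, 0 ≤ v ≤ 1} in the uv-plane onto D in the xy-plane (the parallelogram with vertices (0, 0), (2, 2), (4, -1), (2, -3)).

Compute the Jacobian determinant of (x, y) with respect to (u, v):

    ∂(x,y)/∂(u,v) = | 1  2 | = (1)(-3) - (2)(1) = -5.
                   | 1  -3 |

Its absolute value is |J| = 5 (the area scaling factor).

Substituting x = u + 2v, y = u - 3v into the integrand,

    10x^2 + 10y^2 → 20u^2 - 20u v + 130v^2,

so the integral becomes

    ∬_R (20u^2 - 20u v + 130v^2) · |J| du dv = ∫_0^2 ∫_0^1 (100u^2 - 100u v + 650v^2) dv du.

Inner (v): 100u^2 - 50u + 650/3.
Outer (u): 600.

Therefore ∬_D (10x^2 + 10y^2) dx dy = 600.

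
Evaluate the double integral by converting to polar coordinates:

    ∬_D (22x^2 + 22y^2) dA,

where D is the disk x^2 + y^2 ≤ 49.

The region D is 0 ≤ r ≤ 7, 0 ≤ θ ≤ 2π in polar coordinates, where x = r cos(θ), y = r sin(θ), and dA = r dr dθ.

Under the substitution, the integrand becomes 22r^2, so

    ∬_D (22x^2 + 22y^2) dA = ∫_{0}^{2π} ∫_{0}^{7} (22r^2) · r dr dθ.

Inner integral (in r): ∫_{0}^{7} (22r^2) · r dr = 26411/2.

Outer integral (in θ): ∫_{0}^{2π} (26411/2) dθ = 26411π.

Therefore ∬_D (22x^2 + 22y^2) dA = 26411π.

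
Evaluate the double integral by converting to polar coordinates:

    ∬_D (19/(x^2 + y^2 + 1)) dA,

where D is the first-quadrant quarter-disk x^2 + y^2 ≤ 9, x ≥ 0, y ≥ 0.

The region D is 0 ≤ r ≤ 3, 0 ≤ θ ≤ π/2 in polar coordinates, where x = r cos(θ), y = r sin(θ), and dA = r dr dθ.

Under the substitution, the integrand becomes 19/(r^2 + 1), so

    ∬_D (19/(x^2 + y^2 + 1)) dA = ∫_{0}^{π/2} ∫_{0}^{3} (19/(r^2 + 1)) · r dr dθ.

Inner integral (in r): ∫_{0}^{3} (19/(r^2 + 1)) · r dr = 19log(10)/2.

Outer integral (in θ): ∫_{0}^{π/2} (19log(10)/2) dθ = 19π log(10)/4.

Therefore ∬_D (19/(x^2 + y^2 + 1)) dA = 19π log(10)/4.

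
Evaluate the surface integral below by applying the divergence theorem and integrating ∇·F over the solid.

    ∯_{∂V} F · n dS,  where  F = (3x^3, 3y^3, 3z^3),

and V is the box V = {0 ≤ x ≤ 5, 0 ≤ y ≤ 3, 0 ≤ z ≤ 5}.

By the divergence theorem,

    ∯_{∂V} F · n dS = ∭_V (∇ · F) dV.

Compute the divergence:
    ∇ · F = ∂F_x/∂x + ∂F_y/∂y + ∂F_z/∂z = 9x^2 + 9y^2 + 9z^2.

V is a rectangular box, so dV = dx dy dz with 0 ≤ x ≤ 5, 0 ≤ y ≤ 3, 0 ≤ z ≤ 5.

Integrate (9x^2 + 9y^2 + 9z^2) over V as an iterated integral:

    ∭_V (∇·F) dV = ∫_0^{5} ∫_0^{3} ∫_0^{5} (9x^2 + 9y^2 + 9z^2) dz dy dx.

Inner (z from 0 to 5): 45x^2 + 45y^2 + 375.
Middle (y from 0 to 3): 135x^2 + 1530.
Outer (x from 0 to 5): 13275.

Therefore ∯_{∂V} F · n dS = 13275.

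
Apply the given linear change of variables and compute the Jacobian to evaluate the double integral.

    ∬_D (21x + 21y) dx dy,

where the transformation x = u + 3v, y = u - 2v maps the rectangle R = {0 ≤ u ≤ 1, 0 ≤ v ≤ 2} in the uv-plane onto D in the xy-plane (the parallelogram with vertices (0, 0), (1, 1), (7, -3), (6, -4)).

Compute the Jacobian determinant of (x, y) with respect to (u, v):

    ∂(x,y)/∂(u,v) = | 1  3 | = (1)(-2) - (3)(1) = -5.
                   | 1  -2 |

Its absolute value is |J| = 5 (the area scaling factor).

Substituting x = u + 3v, y = u - 2v into the integrand,

    21x + 21y → 42u + 21v,

so the integral becomes

    ∬_R (42u + 21v) · |J| du dv = ∫_0^1 ∫_0^2 (210u + 105v) dv du.

Inner (v): 420u + 210.
Outer (u): 420.

Therefore ∬_D (21x + 21y) dx dy = 420.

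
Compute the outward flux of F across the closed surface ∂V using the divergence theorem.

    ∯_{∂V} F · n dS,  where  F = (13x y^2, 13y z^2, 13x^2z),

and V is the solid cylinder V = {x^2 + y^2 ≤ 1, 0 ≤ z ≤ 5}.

By the divergence theorem,

    ∯_{∂V} F · n dS = ∭_V (∇ · F) dV.

Compute the divergence:
    ∇ · F = ∂F_x/∂x + ∂F_y/∂y + ∂F_z/∂z = 13y^2 + 13z^2 + 13x^2 = 13x^2 + 13y^2 + 13z^2.

In cylindrical coordinates, x = r cos(θ), y = r sin(θ), z = z, dV = r dr dθ dz, with 0 ≤ r ≤ 1, 0 ≤ θ ≤ 2π, 0 ≤ z ≤ 5.

The integrand, after substitution and multiplying by the volume element, becomes (13r^2 + 13z^2) · r, so

    ∭_V (∇·F) dV = ∫_0^{2π} ∫_0^{1} ∫_0^{5} (13r^2 + 13z^2) · r dz dr dθ.

Inner (z from 0 to 5): 65r (r^2 + 25/3).
Middle (r from 0 to 1): 3445/12.
Outer (θ from 0 to 2π): 3445π/6.

Therefore ∯_{∂V} F · n dS = 3445π/6.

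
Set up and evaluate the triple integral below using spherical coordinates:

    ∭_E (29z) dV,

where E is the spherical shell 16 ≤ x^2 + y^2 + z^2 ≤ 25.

In spherical coordinates, x = ρ sin(φ) cos(θ), y = ρ sin(φ) sin(θ), z = ρ cos(φ), and dV = ρ^2 sin(φ) dρ dφ dθ.

The integrand becomes 29ρ cos(φ), so

    ∭_E (29z) dV = ∫_{0}^{2π} ∫_{0}^{π} ∫_{4}^{5} (29ρ cos(φ)) · ρ^2 sin(φ) dρ dφ dθ.

Inner (ρ): 10701sin(2φ)/8.
Middle (φ): 0.
Outer (θ): 0.

Therefore the triple integral equals 0.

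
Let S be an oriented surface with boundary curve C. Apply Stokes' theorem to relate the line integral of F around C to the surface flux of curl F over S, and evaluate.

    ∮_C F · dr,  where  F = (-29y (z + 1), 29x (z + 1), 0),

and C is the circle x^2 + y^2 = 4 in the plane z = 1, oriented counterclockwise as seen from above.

Let S be the flat disk x^2 + y^2 ≤ 4 in the plane z = 1, with upward unit normal n̂ = ẑ. By Stokes' theorem,

    ∮_C F · dr = ∬_S (∇ × F) · n̂ dS = ∬_D (curl F)_z dA,

where D is the disk x^2 + y^2 ≤ 4.

Compute the curl of F = (-29y (z + 1), 29x (z + 1), 0):
    (∇ × F)_x = ∂F_z/∂y - ∂F_y/∂z = -29x,
    (∇ × F)_y = ∂F_x/∂z - ∂F_z/∂x = -29y,
    (∇ × F)_z = ∂F_y/∂x - ∂F_x/∂y = 58z + 58.

On z = 1, (curl F)_z = 116.

Convert to polar (x = r cos θ, y = r sin θ, dA = r dr dθ); the integrand becomes 116, so

    ∬_D (curl F)_z dA = ∫_0^{2π} ∫_0^{2} (116) · r dr dθ.

Inner (r from 0 to 2): 232.
Outer (θ from 0 to 2π): 464π.

Therefore ∮_C F · dr = 464π.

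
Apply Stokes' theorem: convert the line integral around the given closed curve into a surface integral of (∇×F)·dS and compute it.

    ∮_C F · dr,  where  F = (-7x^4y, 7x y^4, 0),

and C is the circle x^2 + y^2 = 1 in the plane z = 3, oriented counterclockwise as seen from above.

Let S be the flat disk x^2 + y^2 ≤ 1 in the plane z = 3, with upward unit normal n̂ = ẑ. By Stokes' theorem,

    ∮_C F · dr = ∬_S (∇ × F) · n̂ dS = ∬_D (curl F)_z dA,

where D is the disk x^2 + y^2 ≤ 1.

Compute the curl of F = (-7x^4y, 7x y^4, 0):
    (∇ × F)_x = ∂F_z/∂y - ∂F_y/∂z = 0,
    (∇ × F)_y = ∂F_x/∂z - ∂F_z/∂x = 0,
    (∇ × F)_z = ∂F_y/∂x - ∂F_x/∂y = 7x^4 + 7y^4.

On z = 3, (curl F)_z = 7x^4 + 7y^4.

Convert to polar (x = r cos θ, y = r sin θ, dA = r dr dθ); the integrand becomes 7r^4(sin(θ)^4 + cos(θ)^4), so

    ∬_D (curl F)_z dA = ∫_0^{2π} ∫_0^{1} (7r^4(sin(θ)^4 + cos(θ)^4)) · r dr dθ.

Inner (r from 0 to 1): 7sin(θ)^4/6 + 7cos(θ)^4/6.
Outer (θ from 0 to 2π): 7π/4.

Therefore ∮_C F · dr = 7π/4.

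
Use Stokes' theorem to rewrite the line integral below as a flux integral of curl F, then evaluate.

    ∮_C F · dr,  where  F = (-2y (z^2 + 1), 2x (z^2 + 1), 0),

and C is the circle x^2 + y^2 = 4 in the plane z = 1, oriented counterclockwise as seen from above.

Let S be the flat disk x^2 + y^2 ≤ 4 in the plane z = 1, with upward unit normal n̂ = ẑ. By Stokes' theorem,

    ∮_C F · dr = ∬_S (∇ × F) · n̂ dS = ∬_D (curl F)_z dA,

where D is the disk x^2 + y^2 ≤ 4.

Compute the curl of F = (-2y (z^2 + 1), 2x (z^2 + 1), 0):
    (∇ × F)_x = ∂F_z/∂y - ∂F_y/∂z = -4x z,
    (∇ × F)_y = ∂F_x/∂z - ∂F_z/∂x = -4y z,
    (∇ × F)_z = ∂F_y/∂x - ∂F_x/∂y = 4z^2 + 4.

On z = 1, (curl F)_z = 8.

Convert to polar (x = r cos θ, y = r sin θ, dA = r dr dθ); the integrand becomes 8, so

    ∬_D (curl F)_z dA = ∫_0^{2π} ∫_0^{2} (8) · r dr dθ.

Inner (r from 0 to 2): 16.
Outer (θ from 0 to 2π): 32π.

Therefore ∮_C F · dr = 32π.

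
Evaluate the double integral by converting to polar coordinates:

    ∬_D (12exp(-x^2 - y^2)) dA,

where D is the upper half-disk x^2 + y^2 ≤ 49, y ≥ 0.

The region D is 0 ≤ r ≤ 7, 0 ≤ θ ≤ π in polar coordinates, where x = r cos(θ), y = r sin(θ), and dA = r dr dθ.

Under the substitution, the integrand becomes 12exp(-r^2), so

    ∬_D (12exp(-x^2 - y^2)) dA = ∫_{0}^{π} ∫_{0}^{7} (12exp(-r^2)) · r dr dθ.

Inner integral (in r): ∫_{0}^{7} (12exp(-r^2)) · r dr = 6 - 6exp(-49).

Outer integral (in θ): ∫_{0}^{π} (6 - 6exp(-49)) dθ = -6π exp(-49) + 6π.

Therefore ∬_D (12exp(-x^2 - y^2)) dA = -6π exp(-49) + 6π.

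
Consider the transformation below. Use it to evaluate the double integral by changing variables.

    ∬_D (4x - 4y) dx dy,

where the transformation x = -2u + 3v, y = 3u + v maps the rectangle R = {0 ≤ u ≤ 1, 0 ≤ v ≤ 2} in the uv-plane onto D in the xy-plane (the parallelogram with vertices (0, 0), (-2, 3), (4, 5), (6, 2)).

Compute the Jacobian determinant of (x, y) with respect to (u, v):

    ∂(x,y)/∂(u,v) = | -2  3 | = (-2)(1) - (3)(3) = -11.
                   | 3  1 |

Its absolute value is |J| = 11 (the area scaling factor).

Substituting x = -2u + 3v, y = 3u + v into the integrand,

    4x - 4y → -20u + 8v,

so the integral becomes

    ∬_R (-20u + 8v) · |J| du dv = ∫_0^1 ∫_0^2 (-220u + 88v) dv du.

Inner (v): 176 - 440u.
Outer (u): -44.

Therefore ∬_D (4x - 4y) dx dy = -44.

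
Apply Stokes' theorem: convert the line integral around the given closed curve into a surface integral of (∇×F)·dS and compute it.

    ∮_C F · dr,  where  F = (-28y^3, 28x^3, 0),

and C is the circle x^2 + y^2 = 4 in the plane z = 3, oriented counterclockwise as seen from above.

Let S be the flat disk x^2 + y^2 ≤ 4 in the plane z = 3, with upward unit normal n̂ = ẑ. By Stokes' theorem,

    ∮_C F · dr = ∬_S (∇ × F) · n̂ dS = ∬_D (curl F)_z dA,

where D is the disk x^2 + y^2 ≤ 4.

Compute the curl of F = (-28y^3, 28x^3, 0):
    (∇ × F)_x = ∂F_z/∂y - ∂F_y/∂z = 0,
    (∇ × F)_y = ∂F_x/∂z - ∂F_z/∂x = 0,
    (∇ × F)_z = ∂F_y/∂x - ∂F_x/∂y = 84x^2 + 84y^2.

On z = 3, (curl F)_z = 84x^2 + 84y^2.

Convert to polar (x = r cos θ, y = r sin θ, dA = r dr dθ); the integrand becomes 84r^2, so

    ∬_D (curl F)_z dA = ∫_0^{2π} ∫_0^{2} (84r^2) · r dr dθ.

Inner (r from 0 to 2): 336.
Outer (θ from 0 to 2π): 672π.

Therefore ∮_C F · dr = 672π.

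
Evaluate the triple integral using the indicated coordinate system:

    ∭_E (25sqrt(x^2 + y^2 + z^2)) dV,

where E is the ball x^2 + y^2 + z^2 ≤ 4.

In spherical coordinates, x = ρ sin(φ) cos(θ), y = ρ sin(φ) sin(θ), z = ρ cos(φ), and dV = ρ^2 sin(φ) dρ dφ dθ.

The integrand becomes 25ρ, so

    ∭_E (25sqrt(x^2 + y^2 + z^2)) dV = ∫_{0}^{2π} ∫_{0}^{π} ∫_{0}^{2} (25ρ) · ρ^2 sin(φ) dρ dφ dθ.

Inner (ρ): 100sin(φ).
Middle (φ): 200.
Outer (θ): 400π.

Therefore the triple integral equals 400π.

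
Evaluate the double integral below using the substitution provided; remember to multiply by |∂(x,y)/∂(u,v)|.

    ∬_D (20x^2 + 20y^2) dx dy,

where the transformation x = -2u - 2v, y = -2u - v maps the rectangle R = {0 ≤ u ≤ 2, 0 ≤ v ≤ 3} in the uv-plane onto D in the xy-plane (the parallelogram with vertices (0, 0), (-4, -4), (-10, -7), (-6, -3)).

Compute the Jacobian determinant of (x, y) with respect to (u, v):

    ∂(x,y)/∂(u,v) = | -2  -2 | = (-2)(-1) - (-2)(-2) = -2.
                   | -2  -1 |

Its absolute value is |J| = 2 (the area scaling factor).

Substituting x = -2u - 2v, y = -2u - v into the integrand,

    20x^2 + 20y^2 → 160u^2 + 240u v + 100v^2,

so the integral becomes

    ∬_R (160u^2 + 240u v + 100v^2) · |J| du dv = ∫_0^2 ∫_0^3 (320u^2 + 480u v + 200v^2) dv du.

Inner (v): 960u^2 + 2160u + 1800.
Outer (u): 10480.

Therefore ∬_D (20x^2 + 20y^2) dx dy = 10480.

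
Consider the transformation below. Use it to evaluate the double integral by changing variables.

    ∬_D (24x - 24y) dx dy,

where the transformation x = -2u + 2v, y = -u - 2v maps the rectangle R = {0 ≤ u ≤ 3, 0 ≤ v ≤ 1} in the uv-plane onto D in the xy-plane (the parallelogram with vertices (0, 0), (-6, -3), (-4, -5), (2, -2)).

Compute the Jacobian determinant of (x, y) with respect to (u, v):

    ∂(x,y)/∂(u,v) = | -2  2 | = (-2)(-2) - (2)(-1) = 6.
                   | -1  -2 |

Its absolute value is |J| = 6 (the area scaling factor).

Substituting x = -2u + 2v, y = -u - 2v into the integrand,

    24x - 24y → -24u + 96v,

so the integral becomes

    ∬_R (-24u + 96v) · |J| du dv = ∫_0^3 ∫_0^1 (-144u + 576v) dv du.

Inner (v): 288 - 144u.
Outer (u): 216.

Therefore ∬_D (24x - 24y) dx dy = 216.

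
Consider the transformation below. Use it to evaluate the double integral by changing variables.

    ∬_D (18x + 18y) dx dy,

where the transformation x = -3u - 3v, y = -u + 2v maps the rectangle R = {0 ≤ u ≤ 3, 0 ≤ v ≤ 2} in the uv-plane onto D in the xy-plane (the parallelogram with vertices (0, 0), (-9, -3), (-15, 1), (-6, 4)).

Compute the Jacobian determinant of (x, y) with respect to (u, v):

    ∂(x,y)/∂(u,v) = | -3  -3 | = (-3)(2) - (-3)(-1) = -9.
                   | -1  2 |

Its absolute value is |J| = 9 (the area scaling factor).

Substituting x = -3u - 3v, y = -u + 2v into the integrand,

    18x + 18y → -72u - 18v,

so the integral becomes

    ∬_R (-72u - 18v) · |J| du dv = ∫_0^3 ∫_0^2 (-648u - 162v) dv du.

Inner (v): -1296u - 324.
Outer (u): -6804.

Therefore ∬_D (18x + 18y) dx dy = -6804.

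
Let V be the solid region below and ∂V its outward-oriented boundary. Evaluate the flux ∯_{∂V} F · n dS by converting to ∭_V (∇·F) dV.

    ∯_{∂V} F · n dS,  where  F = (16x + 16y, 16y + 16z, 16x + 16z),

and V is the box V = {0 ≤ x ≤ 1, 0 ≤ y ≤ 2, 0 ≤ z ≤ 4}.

By the divergence theorem,

    ∯_{∂V} F · n dS = ∭_V (∇ · F) dV.

Compute the divergence:
    ∇ · F = ∂F_x/∂x + ∂F_y/∂y + ∂F_z/∂z = 16 + 16 + 16 = 48.

V is a rectangular box, so dV = dx dy dz with 0 ≤ x ≤ 1, 0 ≤ y ≤ 2, 0 ≤ z ≤ 4.

Integrate (48) over V as an iterated integral:

    ∭_V (∇·F) dV = ∫_0^{1} ∫_0^{2} ∫_0^{4} (48) dz dy dx.

Inner (z from 0 to 4): 192.
Middle (y from 0 to 2): 384.
Outer (x from 0 to 1): 384.

Therefore ∯_{∂V} F · n dS = 384.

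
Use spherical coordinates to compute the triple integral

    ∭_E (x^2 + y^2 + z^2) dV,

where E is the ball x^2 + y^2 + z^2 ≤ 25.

In spherical coordinates, x = ρ sin(φ) cos(θ), y = ρ sin(φ) sin(θ), z = ρ cos(φ), and dV = ρ^2 sin(φ) dρ dφ dθ.

The integrand becomes ρ^2, so

    ∭_E (x^2 + y^2 + z^2) dV = ∫_{0}^{2π} ∫_{0}^{π} ∫_{0}^{5} (ρ^2) · ρ^2 sin(φ) dρ dφ dθ.

Inner (ρ): 625sin(φ).
Middle (φ): 1250.
Outer (θ): 2500π.

Therefore the triple integral equals 2500π.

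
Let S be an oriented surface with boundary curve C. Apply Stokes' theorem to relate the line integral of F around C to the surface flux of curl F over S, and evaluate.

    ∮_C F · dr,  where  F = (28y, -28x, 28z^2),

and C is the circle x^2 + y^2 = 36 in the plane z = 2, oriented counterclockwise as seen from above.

Let S be the flat disk x^2 + y^2 ≤ 36 in the plane z = 2, with upward unit normal n̂ = ẑ. By Stokes' theorem,

    ∮_C F · dr = ∬_S (∇ × F) · n̂ dS = ∬_D (curl F)_z dA,

where D is the disk x^2 + y^2 ≤ 36.

Compute the curl of F = (28y, -28x, 28z^2):
    (∇ × F)_x = ∂F_z/∂y - ∂F_y/∂z = 0,
    (∇ × F)_y = ∂F_x/∂z - ∂F_z/∂x = 0,
    (∇ × F)_z = ∂F_y/∂x - ∂F_x/∂y = -56.

On z = 2, (curl F)_z = -56.

Convert to polar (x = r cos θ, y = r sin θ, dA = r dr dθ); the integrand becomes -56, so

    ∬_D (curl F)_z dA = ∫_0^{2π} ∫_0^{6} (-56) · r dr dθ.

Inner (r from 0 to 6): -1008.
Outer (θ from 0 to 2π): -2016π.

Therefore ∮_C F · dr = -2016π.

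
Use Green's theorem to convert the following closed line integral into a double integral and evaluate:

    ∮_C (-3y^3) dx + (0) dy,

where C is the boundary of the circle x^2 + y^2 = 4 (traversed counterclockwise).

Green's theorem converts the closed line integral into a double integral over the enclosed region D:

    ∮_C P dx + Q dy = ∬_D (∂Q/∂x - ∂P/∂y) dA.

Here P = -3y^3, Q = 0, so

    ∂Q/∂x = 0,    ∂P/∂y = -9y^2,
    ∂Q/∂x - ∂P/∂y = 9y^2.

D is the region x^2 + y^2 ≤ 4. Evaluating the double integral:

In polar coordinates (x = r cos θ, y = r sin θ, dA = r dr dθ) the integrand becomes 9r^2sin(θ)^2, so

    ∬_D (9y^2) dA = ∫_0^{2π} ∫_0^{2} (9r^2sin(θ)^2) · r dr dθ.

Inner (r from 0 to 2): 36sin(θ)^2.
Outer (θ from 0 to 2π): 36π.

Therefore ∮_C P dx + Q dy = 36π.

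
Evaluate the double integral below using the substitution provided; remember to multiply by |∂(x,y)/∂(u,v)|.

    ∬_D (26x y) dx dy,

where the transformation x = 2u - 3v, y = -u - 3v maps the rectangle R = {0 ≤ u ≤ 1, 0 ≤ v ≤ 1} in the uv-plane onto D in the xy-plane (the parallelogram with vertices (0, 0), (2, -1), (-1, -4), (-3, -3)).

Compute the Jacobian determinant of (x, y) with respect to (u, v):

    ∂(x,y)/∂(u,v) = | 2  -3 | = (2)(-3) - (-3)(-1) = -9.
                   | -1  -3 |

Its absolute value is |J| = 9 (the area scaling factor).

Substituting x = 2u - 3v, y = -u - 3v into the integrand,

    26x y → -52u^2 - 78u v + 234v^2,

so the integral becomes

    ∬_R (-52u^2 - 78u v + 234v^2) · |J| du dv = ∫_0^1 ∫_0^1 (-468u^2 - 702u v + 2106v^2) dv du.

Inner (v): -468u^2 - 351u + 702.
Outer (u): 741/2.

Therefore ∬_D (26x y) dx dy = 741/2.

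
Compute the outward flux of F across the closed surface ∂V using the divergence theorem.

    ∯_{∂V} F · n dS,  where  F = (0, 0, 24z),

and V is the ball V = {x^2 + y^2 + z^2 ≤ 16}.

By the divergence theorem,

    ∯_{∂V} F · n dS = ∭_V (∇ · F) dV.

Compute the divergence:
    ∇ · F = ∂F_x/∂x + ∂F_y/∂y + ∂F_z/∂z = 0 + 0 + 24 = 24.

In spherical coordinates, x = ρ sin(φ) cos(θ), y = ρ sin(φ) sin(θ), z = ρ cos(φ), dV = ρ^2 sin(φ) dρ dφ dθ, with 0 ≤ ρ ≤ 4, 0 ≤ φ ≤ π, 0 ≤ θ ≤ 2π.

The integrand, after substitution and multiplying by the volume element, becomes (24) · ρ^2 sin(φ), so

    ∭_V (∇·F) dV = ∫_0^{2π} ∫_0^{π} ∫_0^{4} (24) · ρ^2 sin(φ) dρ dφ dθ.

Inner (ρ from 0 to 4): 512sin(φ).
Middle (φ from 0 to π): 1024.
Outer (θ from 0 to 2π): 2048π.

Therefore ∯_{∂V} F · n dS = 2048π.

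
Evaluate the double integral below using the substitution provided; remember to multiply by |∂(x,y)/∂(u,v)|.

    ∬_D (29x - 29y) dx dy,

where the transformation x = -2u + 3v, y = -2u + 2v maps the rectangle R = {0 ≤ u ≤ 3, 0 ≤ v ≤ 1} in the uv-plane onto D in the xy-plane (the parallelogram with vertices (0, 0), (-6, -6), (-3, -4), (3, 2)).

Compute the Jacobian determinant of (x, y) with respect to (u, v):

    ∂(x,y)/∂(u,v) = | -2  3 | = (-2)(2) - (3)(-2) = 2.
                   | -2  2 |

Its absolute value is |J| = 2 (the area scaling factor).

Substituting x = -2u + 3v, y = -2u + 2v into the integrand,

    29x - 29y → 29v,

so the integral becomes

    ∬_R (29v) · |J| du dv = ∫_0^3 ∫_0^1 (58v) dv du.

Inner (v): 29.
Outer (u): 87.

Therefore ∬_D (29x - 29y) dx dy = 87.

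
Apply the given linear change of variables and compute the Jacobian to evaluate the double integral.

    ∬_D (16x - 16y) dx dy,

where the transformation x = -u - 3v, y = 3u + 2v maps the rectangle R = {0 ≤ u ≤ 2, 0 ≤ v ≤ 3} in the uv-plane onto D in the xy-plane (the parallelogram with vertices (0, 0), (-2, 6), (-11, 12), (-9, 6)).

Compute the Jacobian determinant of (x, y) with respect to (u, v):

    ∂(x,y)/∂(u,v) = | -1  -3 | = (-1)(2) - (-3)(3) = 7.
                   | 3  2 |

Its absolute value is |J| = 7 (the area scaling factor).

Substituting x = -u - 3v, y = 3u + 2v into the integrand,

    16x - 16y → -64u - 80v,

so the integral becomes

    ∬_R (-64u - 80v) · |J| du dv = ∫_0^2 ∫_0^3 (-448u - 560v) dv du.

Inner (v): -1344u - 2520.
Outer (u): -7728.

Therefore ∬_D (16x - 16y) dx dy = -7728.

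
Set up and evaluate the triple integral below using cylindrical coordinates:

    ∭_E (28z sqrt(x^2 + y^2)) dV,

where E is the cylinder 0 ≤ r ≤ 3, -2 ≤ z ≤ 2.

In cylindrical coordinates, x = r cos(θ), y = r sin(θ), z = z, and dV = r dr dθ dz.

The integrand becomes 28r z, so

    ∭_E (28z sqrt(x^2 + y^2)) dV = ∫_{0}^{2π} ∫_{0}^{3} ∫_{-2}^{2} (28r z) · r dz dr dθ.

Inner (z): 0.
Middle (r from 0 to 3): 0.
Outer (θ): 0.

Therefore the triple integral equals 0.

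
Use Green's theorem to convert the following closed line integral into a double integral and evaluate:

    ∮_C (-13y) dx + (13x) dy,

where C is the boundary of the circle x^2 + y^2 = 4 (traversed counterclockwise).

Green's theorem converts the closed line integral into a double integral over the enclosed region D:

    ∮_C P dx + Q dy = ∬_D (∂Q/∂x - ∂P/∂y) dA.

Here P = -13y, Q = 13x, so

    ∂Q/∂x = 13,    ∂P/∂y = -13,
    ∂Q/∂x - ∂P/∂y = 26.

D is the region x^2 + y^2 ≤ 4. Evaluating the double integral:

In polar coordinates (x = r cos θ, y = r sin θ, dA = r dr dθ) the integrand becomes 26, so

    ∬_D (26) dA = ∫_0^{2π} ∫_0^{2} (26) · r dr dθ.

Inner (r from 0 to 2): 52.
Outer (θ from 0 to 2π): 104π.

Therefore ∮_C P dx + Q dy = 104π.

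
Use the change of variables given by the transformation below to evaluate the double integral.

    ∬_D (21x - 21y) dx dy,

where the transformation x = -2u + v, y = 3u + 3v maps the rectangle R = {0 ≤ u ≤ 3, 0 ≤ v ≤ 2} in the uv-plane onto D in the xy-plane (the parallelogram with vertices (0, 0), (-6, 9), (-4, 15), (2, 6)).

Compute the Jacobian determinant of (x, y) with respect to (u, v):

    ∂(x,y)/∂(u,v) = | -2  1 | = (-2)(3) - (1)(3) = -9.
                   | 3  3 |

Its absolute value is |J| = 9 (the area scaling factor).

Substituting x = -2u + v, y = 3u + 3v into the integrand,

    21x - 21y → -105u - 42v,

so the integral becomes

    ∬_R (-105u - 42v) · |J| du dv = ∫_0^3 ∫_0^2 (-945u - 378v) dv du.

Inner (v): -1890u - 756.
Outer (u): -10773.

Therefore ∬_D (21x - 21y) dx dy = -10773.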